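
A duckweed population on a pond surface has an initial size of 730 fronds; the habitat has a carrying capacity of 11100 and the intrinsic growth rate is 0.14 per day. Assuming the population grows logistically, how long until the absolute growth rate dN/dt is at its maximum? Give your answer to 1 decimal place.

Logistic growth is fastest at N = K/2 = 5550.
A = (K − N₀)/N₀ = 14.205. Set K/(1 + A·e^(−rt)) = K/2 → A·e^(−rt) = 1.
e^(−0.14t) = 1/14.205 = 0.0703954, so t = ln(14.205)/0.14 = 2.6536/0.14 = 18.954.

19.0 days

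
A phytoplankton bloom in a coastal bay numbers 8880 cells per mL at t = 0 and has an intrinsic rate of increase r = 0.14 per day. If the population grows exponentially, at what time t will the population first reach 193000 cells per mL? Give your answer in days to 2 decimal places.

Set N₀·e^(rt) = 193000: e^(0.14·t) = 193000/8880 = 21.734.
0.14·t = ln(21.734) = 3.0789, so t = 3.0789/0.14 = 21.992.

21.99 days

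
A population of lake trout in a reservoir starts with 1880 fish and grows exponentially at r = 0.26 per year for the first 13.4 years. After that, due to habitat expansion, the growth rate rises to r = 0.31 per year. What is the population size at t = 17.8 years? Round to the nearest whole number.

Phase 1: N(13.4) = 1880·e^(0.26×13.4) = 1880·e^3.484 = 61268.9.
Phase 2 runs for 17.8 − 13.4 = 4.4 years at r = 0.31.
N(17.8) = 61268.9·e^(0.31×4.4) = 61268.9·e^1.364 = 239672.

239672 fish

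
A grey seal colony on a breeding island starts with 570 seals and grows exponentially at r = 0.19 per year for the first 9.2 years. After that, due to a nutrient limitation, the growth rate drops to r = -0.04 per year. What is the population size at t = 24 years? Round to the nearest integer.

Phase 1: N(9.2) = 570·e^(0.19×9.2) = 570·e^1.748 = 3273.57.
Phase 2 runs for 24 − 9.2 = 14.8 years at r = -0.04.
N(24) = 3273.57·e^(-0.04×14.8) = 3273.57·e^-0.592 = 1811.

1811 seals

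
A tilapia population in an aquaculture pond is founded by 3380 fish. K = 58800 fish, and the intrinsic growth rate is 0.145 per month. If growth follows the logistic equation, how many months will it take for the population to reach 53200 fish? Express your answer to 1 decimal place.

34.8 months

A = (K − N₀)/N₀ = (58800 − 3380)/3380 = 16.396.
Solve 58800/(1 + 16.396·e^(−0.145t)) = 53200: 1 + 16.396·e^(−0.145t) = 1.1053, so e^(−0.145t) = 0.00641988.
−0.145·t = ln(0.00641988) = -5.0484, so t = 5.0484/0.145 = 34.816.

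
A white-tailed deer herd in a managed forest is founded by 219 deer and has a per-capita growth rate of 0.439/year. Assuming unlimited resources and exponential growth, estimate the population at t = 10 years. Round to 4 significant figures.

N(t) = N₀·e^(rt) = 219 × e^(0.439×10) = 219 × e^4.39.
e^4.39 ≈ 80.64, so N ≈ 219 × 80.64 = 17660.3.

17660 deer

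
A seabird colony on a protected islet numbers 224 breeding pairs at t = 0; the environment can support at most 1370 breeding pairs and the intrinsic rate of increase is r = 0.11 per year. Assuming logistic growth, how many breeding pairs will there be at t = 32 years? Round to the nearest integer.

1190 breeding pairs

A = (K − N₀)/N₀ = (1370 − 224)/224 = 5.1161.
N(t) = K/(1 + A·e^(−rt)) = 1370/(1 + 5.1161×e^(−0.11×32)).
e^(−3.52) = 0.029599; denominator = 1 + 5.1161×0.029599 = 1.1514.
N = 1370/1.1514 = 1189.82.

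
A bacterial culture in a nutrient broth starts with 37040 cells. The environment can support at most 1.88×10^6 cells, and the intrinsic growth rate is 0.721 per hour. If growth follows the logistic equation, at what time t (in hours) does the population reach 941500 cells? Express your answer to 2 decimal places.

A = (K − N₀)/N₀ = (1.88×10^6 − 37040)/37040 = 49.756.
Solve 1.88×10^6/(1 + 49.756·e^(−0.721t)) = 941500: 1 + 49.756·e^(−0.721t) = 1.9968, so e^(−0.721t) = 0.0200341.
−0.721·t = ln(0.0200341) = -3.9103, so t = 3.9103/0.721 = 5.4235.

5.42 hours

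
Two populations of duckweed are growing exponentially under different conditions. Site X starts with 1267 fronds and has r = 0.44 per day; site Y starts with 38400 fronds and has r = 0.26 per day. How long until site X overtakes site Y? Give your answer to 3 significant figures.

Set 1267·e^(0.44t) = 38400·e^(0.26t).
e^((0.44 − 0.26)t) = 38400/1267 → e^(0.18·t) = 30.308.
0.18·t = ln(30.308) = 3.4114, so t = 3.4114/0.18 = 18.952.

19.0 days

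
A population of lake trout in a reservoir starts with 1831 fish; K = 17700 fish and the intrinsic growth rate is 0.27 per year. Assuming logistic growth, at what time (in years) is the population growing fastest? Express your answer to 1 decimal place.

8.0 years

Logistic growth is fastest at N = K/2 = 8850.
A = (K − N₀)/N₀ = 8.6668. Set K/(1 + A·e^(−rt)) = K/2 → A·e^(−rt) = 1.
e^(−0.27t) = 1/8.6668 = 0.115382, so t = ln(8.6668)/0.27 = 2.1595/0.27 = 7.9982.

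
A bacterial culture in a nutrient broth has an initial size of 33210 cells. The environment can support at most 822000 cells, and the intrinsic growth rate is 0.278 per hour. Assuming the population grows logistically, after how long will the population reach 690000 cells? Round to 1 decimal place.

17.3 hours

A = (K − N₀)/N₀ = (822000 − 33210)/33210 = 23.752.
Solve 822000/(1 + 23.752·e^(−0.278t)) = 690000: 1 + 23.752·e^(−0.278t) = 1.1913, so e^(−0.278t) = 0.00805438.
−0.278·t = ln(0.00805438) = -4.8215, so t = 4.8215/0.278 = 17.344.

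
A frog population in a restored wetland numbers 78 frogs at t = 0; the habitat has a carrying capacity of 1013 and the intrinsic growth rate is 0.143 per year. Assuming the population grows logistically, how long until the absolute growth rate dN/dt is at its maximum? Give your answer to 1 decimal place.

17.4 years

Logistic growth is fastest at N = K/2 = 506.5.
A = (K − N₀)/N₀ = 11.987. Set K/(1 + A·e^(−rt)) = K/2 → A·e^(−rt) = 1.
e^(−0.143t) = 1/11.987 = 0.0834225, so t = ln(11.987)/0.143 = 2.4838/0.143 = 17.369.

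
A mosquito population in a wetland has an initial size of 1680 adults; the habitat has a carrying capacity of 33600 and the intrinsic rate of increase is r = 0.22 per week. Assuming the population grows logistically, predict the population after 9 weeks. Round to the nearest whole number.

9273 adults

A = (K − N₀)/N₀ = (33600 − 1680)/1680 = 19.
N(t) = K/(1 + A·e^(−rt)) = 33600/(1 + 19×e^(−0.22×9)).
e^(−1.98) = 0.13807; denominator = 1 + 19×0.13807 = 3.6233.
N = 33600/3.6233 = 9273.27.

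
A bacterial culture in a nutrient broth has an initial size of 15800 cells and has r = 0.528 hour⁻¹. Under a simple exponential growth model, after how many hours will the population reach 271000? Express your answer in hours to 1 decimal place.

Set N₀·e^(rt) = 271000: e^(0.528·t) = 271000/15800 = 17.152.
0.528·t = ln(17.152) = 2.8421, so t = 2.8421/0.528 = 5.3828.

5.4 hours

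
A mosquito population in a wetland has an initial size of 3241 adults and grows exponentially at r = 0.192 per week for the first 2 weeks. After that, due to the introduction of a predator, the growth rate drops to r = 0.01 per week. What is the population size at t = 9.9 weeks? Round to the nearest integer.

Phase 1: N(2) = 3241·e^(0.192×2) = 3241·e^0.384 = 4758.26.
Phase 2 runs for 9.9 − 2 = 7.9 weeks at r = 0.01.
N(9.9) = 4758.26·e^(0.01×7.9) = 4758.26·e^0.079 = 5149.41.

5149 adults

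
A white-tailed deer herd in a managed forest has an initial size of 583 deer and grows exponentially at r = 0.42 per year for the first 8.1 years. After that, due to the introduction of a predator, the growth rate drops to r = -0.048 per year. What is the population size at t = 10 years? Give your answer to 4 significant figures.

Phase 1: N(8.1) = 583·e^(0.42×8.1) = 583·e^3.402 = 17504.
Phase 2 runs for 10 − 8.1 = 1.9 years at r = -0.048.
N(10) = 17504·e^(-0.048×1.9) = 17504·e^-0.0912 = 15978.3.

15980 deer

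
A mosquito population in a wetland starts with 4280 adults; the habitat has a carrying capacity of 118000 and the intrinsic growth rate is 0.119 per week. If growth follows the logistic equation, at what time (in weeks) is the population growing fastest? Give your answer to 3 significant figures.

27.6 weeks

Logistic growth is fastest at N = K/2 = 59000.
A = (K − N₀)/N₀ = 26.57. Set K/(1 + A·e^(−rt)) = K/2 → A·e^(−rt) = 1.
e^(−0.119t) = 1/26.57 = 0.0376363, so t = ln(26.57)/0.119 = 3.2798/0.119 = 27.561.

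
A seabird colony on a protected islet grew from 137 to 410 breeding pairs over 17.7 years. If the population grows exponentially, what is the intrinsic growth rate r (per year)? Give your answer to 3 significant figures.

From N(t) = N₀·e^(rt): e^(r·17.7) = 410/137 = 2.9927.
r·17.7 = ln(2.9927) = 1.0962, so r = 1.0962/17.7 = 0.061931.

0.0619 per year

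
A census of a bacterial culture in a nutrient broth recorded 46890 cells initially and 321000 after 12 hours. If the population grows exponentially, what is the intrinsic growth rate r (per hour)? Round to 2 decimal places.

0.16 per hour

From N(t) = N₀·e^(rt): e^(r·12) = 321000/46890 = 6.8458.
r·12 = ln(6.8458) = 1.9236, so r = 1.9236/12 = 0.1603.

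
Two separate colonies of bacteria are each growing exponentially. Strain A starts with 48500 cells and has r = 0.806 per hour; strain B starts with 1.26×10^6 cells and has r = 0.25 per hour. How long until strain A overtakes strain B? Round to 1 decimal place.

Set 48500·e^(0.806t) = 1.26×10^6·e^(0.25t).
e^((0.806 − 0.25)t) = 1.26×10^6/48500 → e^(0.556·t) = 25.979.
0.556·t = ln(25.979) = 3.2573, so t = 3.2573/0.556 = 5.8585.

5.9 hours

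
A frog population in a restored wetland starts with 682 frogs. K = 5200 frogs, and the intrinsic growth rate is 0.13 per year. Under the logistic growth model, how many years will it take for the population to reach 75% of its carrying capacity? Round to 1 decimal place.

A = (K − N₀)/N₀ = (5200 − 682)/682 = 6.6246.
Solve 5200/(1 + 6.6246·e^(−0.13t)) = 3900: 1 + 6.6246·e^(−0.13t) = 1.3333, so e^(−0.13t) = 0.0503172.
−0.13·t = ln(0.0503172) = -2.9894, so t = 2.9894/0.13 = 22.995.

23.0 years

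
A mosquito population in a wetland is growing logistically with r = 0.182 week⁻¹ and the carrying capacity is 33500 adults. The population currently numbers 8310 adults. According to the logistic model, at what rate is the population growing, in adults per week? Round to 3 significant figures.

dN/dt = rN(1 − N/K) = 0.182 × 8310 × (1 − 8310/33500).
1 − 8310/33500 = 0.75194; dN/dt = 0.182 × 8310 × 0.75194 = 1137.2.

1140 adults per week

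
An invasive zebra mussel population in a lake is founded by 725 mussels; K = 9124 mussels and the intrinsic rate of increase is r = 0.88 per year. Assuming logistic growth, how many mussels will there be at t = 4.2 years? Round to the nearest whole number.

7086 mussels

A = (K − N₀)/N₀ = (9124 − 725)/725 = 11.585.
N(t) = K/(1 + A·e^(−rt)) = 9124/(1 + 11.585×e^(−0.88×4.2)).
e^(−3.696) = 0.024823; denominator = 1 + 11.585×0.024823 = 1.2876.
N = 9124/1.2876 = 7086.24.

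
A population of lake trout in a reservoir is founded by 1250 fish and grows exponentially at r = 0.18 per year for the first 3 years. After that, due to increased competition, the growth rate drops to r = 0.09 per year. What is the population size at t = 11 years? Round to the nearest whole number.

Phase 1: N(3) = 1250·e^(0.18×3) = 1250·e^0.54 = 2145.01.
Phase 2 runs for 11 − 3 = 8 years at r = 0.09.
N(11) = 2145.01·e^(0.09×8) = 2145.01·e^0.72 = 4406.78.

4407 fish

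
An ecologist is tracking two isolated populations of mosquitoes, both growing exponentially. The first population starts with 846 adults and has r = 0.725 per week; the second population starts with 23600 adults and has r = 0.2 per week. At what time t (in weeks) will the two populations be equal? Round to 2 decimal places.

6.34 weeks

Set 846·e^(0.725t) = 23600·e^(0.2t).
e^((0.725 − 0.2)t) = 23600/846 → e^(0.525·t) = 27.896.
0.525·t = ln(27.896) = 3.3285, so t = 3.3285/0.525 = 6.34.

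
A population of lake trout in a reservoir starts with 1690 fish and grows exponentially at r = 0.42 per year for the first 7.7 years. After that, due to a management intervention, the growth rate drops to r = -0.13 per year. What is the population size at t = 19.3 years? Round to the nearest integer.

Phase 1: N(7.7) = 1690·e^(0.42×7.7) = 1690·e^3.234 = 42893.9.
Phase 2 runs for 19.3 − 7.7 = 11.6 years at r = -0.13.
N(19.3) = 42893.9·e^(-0.13×11.6) = 42893.9·e^-1.508 = 9494.65.

9495 fish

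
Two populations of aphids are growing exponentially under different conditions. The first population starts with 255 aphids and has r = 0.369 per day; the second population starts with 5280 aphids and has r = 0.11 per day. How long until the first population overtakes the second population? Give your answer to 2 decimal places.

Set 255·e^(0.369t) = 5280·e^(0.11t).
e^((0.369 − 0.11)t) = 5280/255 → e^(0.259·t) = 20.706.
0.259·t = ln(20.706) = 3.0304, so t = 3.0304/0.259 = 11.7.

11.70 days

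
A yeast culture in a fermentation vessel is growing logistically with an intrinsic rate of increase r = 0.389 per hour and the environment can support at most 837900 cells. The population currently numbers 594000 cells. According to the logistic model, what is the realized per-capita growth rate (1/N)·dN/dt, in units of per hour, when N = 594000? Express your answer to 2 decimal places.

(1/N)·dN/dt = r(1 − N/K) = 0.389 × (1 − 594000/837900).
= 0.389 × 0.29108 = 0.11323.

0.11 per hour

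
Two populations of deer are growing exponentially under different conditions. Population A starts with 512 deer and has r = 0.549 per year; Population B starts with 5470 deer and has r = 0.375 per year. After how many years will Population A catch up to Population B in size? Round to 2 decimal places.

13.61 years

Set 512·e^(0.549t) = 5470·e^(0.375t).
e^((0.549 − 0.375)t) = 5470/512 → e^(0.174·t) = 10.684.
0.174·t = ln(10.684) = 2.3687, so t = 2.3687/0.174 = 13.613.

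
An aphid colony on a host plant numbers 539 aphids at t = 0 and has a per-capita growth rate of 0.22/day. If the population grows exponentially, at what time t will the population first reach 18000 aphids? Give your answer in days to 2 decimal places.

Set N₀·e^(rt) = 18000: e^(0.22·t) = 18000/539 = 33.395.
0.22·t = ln(33.395) = 3.5084, so t = 3.5084/0.22 = 15.947.

15.95 days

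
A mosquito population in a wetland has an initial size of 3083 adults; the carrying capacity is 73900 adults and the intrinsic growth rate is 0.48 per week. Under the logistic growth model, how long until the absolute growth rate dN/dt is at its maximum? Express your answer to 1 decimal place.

Logistic growth is fastest at N = K/2 = 36950.
A = (K − N₀)/N₀ = 22.97. Set K/(1 + A·e^(−rt)) = K/2 → A·e^(−rt) = 1.
e^(−0.48t) = 1/22.97 = 0.0435347, so t = ln(22.97)/0.48 = 3.1342/0.48 = 6.5296.

6.5 weeks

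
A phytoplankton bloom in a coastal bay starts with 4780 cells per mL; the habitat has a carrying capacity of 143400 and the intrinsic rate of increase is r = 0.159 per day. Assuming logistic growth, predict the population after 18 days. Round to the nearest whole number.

A = (K − N₀)/N₀ = (143400 − 4780)/4780 = 29.
N(t) = K/(1 + A·e^(−rt)) = 143400/(1 + 29×e^(−0.159×18)).
e^(−2.862) = 0.057154; denominator = 1 + 29×0.057154 = 2.6575.
N = 143400/2.6575 = 53961.

53961 cells per mL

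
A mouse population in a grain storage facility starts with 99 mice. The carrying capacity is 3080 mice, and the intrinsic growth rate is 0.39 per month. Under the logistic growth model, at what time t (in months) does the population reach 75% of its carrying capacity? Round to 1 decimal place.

11.5 months

A = (K − N₀)/N₀ = (3080 − 99)/99 = 30.111.
Solve 3080/(1 + 30.111·e^(−0.39t)) = 2310: 1 + 30.111·e^(−0.39t) = 1.3333, so e^(−0.39t) = 0.0110701.
−0.39·t = ln(0.0110701) = -4.5035, so t = 4.5035/0.39 = 11.547.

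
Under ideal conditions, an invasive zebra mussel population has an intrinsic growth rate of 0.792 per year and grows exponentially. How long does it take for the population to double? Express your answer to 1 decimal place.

Doubling time t_d = ln(2)/r = 0.6931/0.792 = 0.87519.

0.9 years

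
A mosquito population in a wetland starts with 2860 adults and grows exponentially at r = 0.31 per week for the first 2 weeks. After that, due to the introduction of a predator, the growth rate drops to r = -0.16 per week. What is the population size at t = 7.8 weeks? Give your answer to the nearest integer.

2102 adults

Phase 1: N(2) = 2860·e^(0.31×2) = 2860·e^0.62 = 5316.53.
Phase 2 runs for 7.8 − 2 = 5.8 weeks at r = -0.16.
N(7.8) = 5316.53·e^(-0.16×5.8) = 5316.53·e^-0.928 = 2101.86.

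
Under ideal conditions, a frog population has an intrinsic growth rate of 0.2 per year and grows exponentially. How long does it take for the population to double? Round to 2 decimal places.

Doubling time t_d = ln(2)/r = 0.6931/0.2 = 3.4657.

3.47 years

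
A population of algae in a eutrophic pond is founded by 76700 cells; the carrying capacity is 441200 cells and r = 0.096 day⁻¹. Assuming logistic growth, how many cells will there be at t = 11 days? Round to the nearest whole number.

166299 cells

A = (K − N₀)/N₀ = (441200 − 76700)/76700 = 4.7523.
N(t) = K/(1 + A·e^(−rt)) = 441200/(1 + 4.7523×e^(−0.096×11)).
e^(−1.056) = 0.34784; denominator = 1 + 4.7523×0.34784 = 2.6531.
N = 441200/2.6531 = 166299.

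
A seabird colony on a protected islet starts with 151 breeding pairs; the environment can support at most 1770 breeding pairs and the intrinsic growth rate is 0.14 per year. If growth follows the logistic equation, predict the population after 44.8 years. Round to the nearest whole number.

A = (K − N₀)/N₀ = (1770 − 151)/151 = 10.722.
N(t) = K/(1 + A·e^(−rt)) = 1770/(1 + 10.722×e^(−0.14×44.8)).
e^(−6.272) = 0.0018884; denominator = 1 + 10.722×0.0018884 = 1.0202.
N = 1770/1.0202 = 1734.87.

1735 breeding pairs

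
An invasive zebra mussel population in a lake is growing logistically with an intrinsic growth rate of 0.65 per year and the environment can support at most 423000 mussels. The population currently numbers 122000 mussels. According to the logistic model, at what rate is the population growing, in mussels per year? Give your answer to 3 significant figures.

dN/dt = rN(1 − N/K) = 0.65 × 122000 × (1 − 122000/423000).
1 − 122000/423000 = 0.71158; dN/dt = 0.65 × 122000 × 0.71158 = 56429.

56400 mussels per year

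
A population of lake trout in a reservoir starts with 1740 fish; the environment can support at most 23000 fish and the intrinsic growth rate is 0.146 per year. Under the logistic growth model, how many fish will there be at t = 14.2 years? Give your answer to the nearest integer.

9066 fish

A = (K − N₀)/N₀ = (23000 − 1740)/1740 = 12.218.
N(t) = K/(1 + A·e^(−rt)) = 23000/(1 + 12.218×e^(−0.146×14.2)).
e^(−2.073) = 0.12578; denominator = 1 + 12.218×0.12578 = 2.5369.
N = 23000/2.5369 = 9066.32.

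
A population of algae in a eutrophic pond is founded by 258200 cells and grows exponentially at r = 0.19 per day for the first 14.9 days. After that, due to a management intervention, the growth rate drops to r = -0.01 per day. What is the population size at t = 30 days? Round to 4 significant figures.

3766000 cells

Phase 1: N(14.9) = 258200·e^(0.19×14.9) = 258200·e^2.831 = 4.379695×10^6.
Phase 2 runs for 30 − 14.9 = 15.1 days at r = -0.01.
N(30) = 4.379695×10^6·e^(-0.01×15.1) = 4.379695×10^6·e^-0.151 = 3.765871×10^6.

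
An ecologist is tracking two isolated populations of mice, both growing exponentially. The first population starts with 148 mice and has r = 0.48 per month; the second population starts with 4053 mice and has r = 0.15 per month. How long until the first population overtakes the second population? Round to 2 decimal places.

Set 148·e^(0.48t) = 4053·e^(0.15t).
e^((0.48 − 0.15)t) = 4053/148 → e^(0.33·t) = 27.385.
0.33·t = ln(27.385) = 3.31, so t = 3.31/0.33 = 10.03.

10.03 months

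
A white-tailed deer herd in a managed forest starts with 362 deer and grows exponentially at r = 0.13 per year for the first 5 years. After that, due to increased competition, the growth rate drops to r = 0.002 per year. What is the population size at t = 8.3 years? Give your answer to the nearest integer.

Phase 1: N(5) = 362·e^(0.13×5) = 362·e^0.65 = 693.426.
Phase 2 runs for 8.3 − 5 = 3.3 years at r = 0.002.
N(8.3) = 693.426·e^(0.002×3.3) = 693.426·e^0.0066 = 698.018.

698 deer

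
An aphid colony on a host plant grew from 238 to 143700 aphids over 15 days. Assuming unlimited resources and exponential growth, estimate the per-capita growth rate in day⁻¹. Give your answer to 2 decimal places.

0.43 per day

From N(t) = N₀·e^(rt): e^(r·15) = 143700/238 = 603.78.
r·15 = ln(603.78) = 6.4032, so r = 6.4032/15 = 0.42688.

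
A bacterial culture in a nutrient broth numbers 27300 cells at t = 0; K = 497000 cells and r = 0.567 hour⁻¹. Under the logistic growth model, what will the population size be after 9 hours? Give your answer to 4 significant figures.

A = (K − N₀)/N₀ = (497000 − 27300)/27300 = 17.205.
N(t) = K/(1 + A·e^(−rt)) = 497000/(1 + 17.205×e^(−0.567×9)).
e^(−5.103) = 0.0060785; denominator = 1 + 17.205×0.0060785 = 1.1046.
N = 497000/1.1046 = 449944.

449900 cells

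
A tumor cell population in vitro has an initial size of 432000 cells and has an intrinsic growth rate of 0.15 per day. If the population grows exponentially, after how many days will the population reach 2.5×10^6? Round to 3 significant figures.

Set N₀·e^(rt) = 2.5×10^6: e^(0.15·t) = 2.5×10^6/432000 = 5.787.
0.15·t = ln(5.787) = 1.7556, so t = 1.7556/0.15 = 11.704.

11.7 days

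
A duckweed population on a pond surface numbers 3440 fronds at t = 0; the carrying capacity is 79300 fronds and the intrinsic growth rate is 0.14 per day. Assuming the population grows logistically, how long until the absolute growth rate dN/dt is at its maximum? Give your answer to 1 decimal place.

Logistic growth is fastest at N = K/2 = 39650.
A = (K − N₀)/N₀ = 22.052. Set K/(1 + A·e^(−rt)) = K/2 → A·e^(−rt) = 1.
e^(−0.14t) = 1/22.052 = 0.0453467, so t = ln(22.052)/0.14 = 3.0934/0.14 = 22.096.

22.1 days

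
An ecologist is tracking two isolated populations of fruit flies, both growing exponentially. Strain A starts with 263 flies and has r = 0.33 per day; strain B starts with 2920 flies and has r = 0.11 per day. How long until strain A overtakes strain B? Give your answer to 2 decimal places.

Set 263·e^(0.33t) = 2920·e^(0.11t).
e^((0.33 − 0.11)t) = 2920/263 → e^(0.22·t) = 11.103.
0.22·t = ln(11.103) = 2.4072, so t = 2.4072/0.22 = 10.942.

10.94 days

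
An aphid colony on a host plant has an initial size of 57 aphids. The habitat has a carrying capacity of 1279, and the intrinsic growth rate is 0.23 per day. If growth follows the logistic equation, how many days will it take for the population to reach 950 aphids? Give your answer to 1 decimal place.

17.9 days

A = (K − N₀)/N₀ = (1279 − 57)/57 = 21.439.
Solve 1279/(1 + 21.439·e^(−0.23t)) = 950: 1 + 21.439·e^(−0.23t) = 1.3463, so e^(−0.23t) = 0.0161538.
−0.23·t = ln(0.0161538) = -4.1256, so t = 4.1256/0.23 = 17.937.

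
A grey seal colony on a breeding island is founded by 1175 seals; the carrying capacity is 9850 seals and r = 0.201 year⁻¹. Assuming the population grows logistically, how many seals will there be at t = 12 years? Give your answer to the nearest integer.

A = (K − N₀)/N₀ = (9850 − 1175)/1175 = 7.383.
N(t) = K/(1 + A·e^(−rt)) = 9850/(1 + 7.383×e^(−0.201×12)).
e^(−2.412) = 0.089636; denominator = 1 + 7.383×0.089636 = 1.6618.
N = 9850/1.6618 = 5927.38.

5927 seals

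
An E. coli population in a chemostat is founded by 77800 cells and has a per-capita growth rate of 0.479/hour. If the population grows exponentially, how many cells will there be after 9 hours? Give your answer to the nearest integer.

5797264 cells

N(t) = N₀·e^(rt) = 77800 × e^(0.479×9) = 77800 × e^4.311.
e^4.311 ≈ 74.515, so N ≈ 77800 × 74.515 = 5.797264×10^6.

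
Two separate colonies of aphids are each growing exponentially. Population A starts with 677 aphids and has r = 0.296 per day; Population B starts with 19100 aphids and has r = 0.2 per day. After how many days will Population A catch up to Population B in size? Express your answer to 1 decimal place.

34.8 days

Set 677·e^(0.296t) = 19100·e^(0.2t).
e^((0.296 − 0.2)t) = 19100/677 → e^(0.096·t) = 28.213.
0.096·t = ln(28.213) = 3.3398, so t = 3.3398/0.096 = 34.789.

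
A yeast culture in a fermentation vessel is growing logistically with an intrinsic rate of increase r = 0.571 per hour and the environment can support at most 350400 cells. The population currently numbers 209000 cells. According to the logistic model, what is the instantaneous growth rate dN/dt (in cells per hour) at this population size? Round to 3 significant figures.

dN/dt = rN(1 − N/K) = 0.571 × 209000 × (1 − 209000/350400).
1 − 209000/350400 = 0.40354; dN/dt = 0.571 × 209000 × 0.40354 = 48158.

48200 cells per hour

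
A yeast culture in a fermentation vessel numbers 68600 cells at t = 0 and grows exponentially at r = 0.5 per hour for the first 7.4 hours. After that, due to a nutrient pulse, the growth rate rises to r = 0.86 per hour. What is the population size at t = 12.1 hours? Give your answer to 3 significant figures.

Phase 1: N(7.4) = 68600·e^(0.5×7.4) = 68600·e^3.7 = 2.774685×10^6.
Phase 2 runs for 12.1 − 7.4 = 4.7 hours at r = 0.86.
N(12.1) = 2.774685×10^6·e^(0.86×4.7) = 2.774685×10^6·e^4.042 = 1.579909×10^8.

158000000 cells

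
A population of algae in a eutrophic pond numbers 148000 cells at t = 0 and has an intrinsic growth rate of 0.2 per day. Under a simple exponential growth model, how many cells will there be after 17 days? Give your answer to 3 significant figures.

4430000 cells

N(t) = N₀·e^(rt) = 148000 × e^(0.2×17) = 148000 × e^3.4.
e^3.4 ≈ 29.964, so N ≈ 148000 × 29.964 = 4.434687×10^6.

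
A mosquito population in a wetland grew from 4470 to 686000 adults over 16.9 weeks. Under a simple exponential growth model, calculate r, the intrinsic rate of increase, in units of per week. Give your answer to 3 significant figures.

From N(t) = N₀·e^(rt): e^(r·16.9) = 686000/4470 = 153.47.
r·16.9 = ln(153.47) = 5.0335, so r = 5.0335/16.9 = 0.29784.

0.298 per week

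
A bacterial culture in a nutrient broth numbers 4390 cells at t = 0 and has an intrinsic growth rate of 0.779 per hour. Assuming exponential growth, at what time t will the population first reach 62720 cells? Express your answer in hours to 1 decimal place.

3.4 hours

Set N₀·e^(rt) = 62720: e^(0.779·t) = 62720/4390 = 14.287.
0.779·t = ln(14.287) = 2.6594, so t = 2.6594/0.779 = 3.4138.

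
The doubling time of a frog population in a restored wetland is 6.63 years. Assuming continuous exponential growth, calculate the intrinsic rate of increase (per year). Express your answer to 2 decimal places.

0.10 per year

r = ln(2)/t_d = 0.6931/6.63 = 0.10455.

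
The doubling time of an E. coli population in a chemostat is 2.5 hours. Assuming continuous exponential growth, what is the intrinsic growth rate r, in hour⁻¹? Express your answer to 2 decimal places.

r = ln(2)/t_d = 0.6931/2.5 = 0.27726.

0.28 per hour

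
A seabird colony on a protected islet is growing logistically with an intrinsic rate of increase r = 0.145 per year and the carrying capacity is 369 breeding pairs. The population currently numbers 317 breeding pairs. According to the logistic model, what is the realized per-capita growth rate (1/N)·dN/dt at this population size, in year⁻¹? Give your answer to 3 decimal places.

(1/N)·dN/dt = r(1 − N/K) = 0.145 × (1 − 317/369).
= 0.145 × 0.14092 = 0.020434.

0.020 per year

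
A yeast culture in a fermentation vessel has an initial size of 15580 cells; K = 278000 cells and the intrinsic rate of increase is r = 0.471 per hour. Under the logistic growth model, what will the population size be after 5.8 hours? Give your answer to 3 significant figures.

A = (K − N₀)/N₀ = (278000 − 15580)/15580 = 16.843.
N(t) = K/(1 + A·e^(−rt)) = 278000/(1 + 16.843×e^(−0.471×5.8)).
e^(−2.732) = 0.065102; denominator = 1 + 16.843×0.065102 = 2.0965.
N = 278000/2.0965 = 132600.

133000 cells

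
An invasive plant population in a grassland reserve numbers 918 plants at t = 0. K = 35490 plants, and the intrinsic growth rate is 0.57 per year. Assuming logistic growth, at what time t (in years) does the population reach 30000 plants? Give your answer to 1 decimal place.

9.3 years

A = (K − N₀)/N₀ = (35490 − 918)/918 = 37.66.
Solve 35490/(1 + 37.66·e^(−0.57t)) = 30000: 1 + 37.66·e^(−0.57t) = 1.183, so e^(−0.57t) = 0.00485925.
−0.57·t = ln(0.00485925) = -5.3269, so t = 5.3269/0.57 = 9.3454.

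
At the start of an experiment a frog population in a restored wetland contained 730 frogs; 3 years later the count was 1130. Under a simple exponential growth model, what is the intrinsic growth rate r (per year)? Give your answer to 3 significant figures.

0.146 per year

From N(t) = N₀·e^(rt): e^(r·3) = 1130/730 = 1.5479.
r·3 = ln(1.5479) = 0.43693, so r = 0.43693/3 = 0.14564.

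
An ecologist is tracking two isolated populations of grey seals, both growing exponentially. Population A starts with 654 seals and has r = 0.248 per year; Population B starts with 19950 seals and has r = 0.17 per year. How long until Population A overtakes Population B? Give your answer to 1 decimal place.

Set 654·e^(0.248t) = 19950·e^(0.17t).
e^((0.248 − 0.17)t) = 19950/654 → e^(0.078·t) = 30.505.
0.078·t = ln(30.505) = 3.4179, so t = 3.4179/0.078 = 43.819.

43.8 years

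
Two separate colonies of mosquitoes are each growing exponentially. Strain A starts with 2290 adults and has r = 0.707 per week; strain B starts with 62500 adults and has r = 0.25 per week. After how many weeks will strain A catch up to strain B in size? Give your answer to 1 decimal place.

Set 2290·e^(0.707t) = 62500·e^(0.25t).
e^((0.707 − 0.25)t) = 62500/2290 → e^(0.457·t) = 27.293.
0.457·t = ln(27.293) = 3.3066, so t = 3.3066/0.457 = 7.2355.

7.2 weeks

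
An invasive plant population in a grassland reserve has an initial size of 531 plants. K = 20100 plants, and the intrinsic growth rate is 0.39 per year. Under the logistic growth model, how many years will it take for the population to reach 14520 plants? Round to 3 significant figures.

11.7 years

A = (K − N₀)/N₀ = (20100 − 531)/531 = 36.853.
Solve 20100/(1 + 36.853·e^(−0.39t)) = 14520: 1 + 36.853·e^(−0.39t) = 1.3843, so e^(−0.39t) = 0.0104278.
−0.39·t = ln(0.0104278) = -4.5633, so t = 4.5633/0.39 = 11.701.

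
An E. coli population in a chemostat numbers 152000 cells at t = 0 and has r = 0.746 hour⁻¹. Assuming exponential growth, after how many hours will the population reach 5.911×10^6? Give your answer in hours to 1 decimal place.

Set N₀·e^(rt) = 5.911×10^6: e^(0.746·t) = 5.911×10^6/152000 = 38.888.
0.746·t = ln(38.888) = 3.6607, so t = 3.6607/0.746 = 4.9071.

4.9 hours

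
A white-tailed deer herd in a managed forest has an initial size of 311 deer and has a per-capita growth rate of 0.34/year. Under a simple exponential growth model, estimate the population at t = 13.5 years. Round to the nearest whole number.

N(t) = N₀·e^(rt) = 311 × e^(0.34×13.5) = 311 × e^4.59.
e^4.59 ≈ 98.494, so N ≈ 311 × 98.494 = 30631.8.

30632 deer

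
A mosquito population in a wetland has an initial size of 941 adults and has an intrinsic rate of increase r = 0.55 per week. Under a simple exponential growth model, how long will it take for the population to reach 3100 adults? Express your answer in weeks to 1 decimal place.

2.2 weeks

Set N₀·e^(rt) = 3100: e^(0.55·t) = 3100/941 = 3.2944.
0.55·t = ln(3.2944) = 1.1922, so t = 1.1922/0.55 = 2.1677.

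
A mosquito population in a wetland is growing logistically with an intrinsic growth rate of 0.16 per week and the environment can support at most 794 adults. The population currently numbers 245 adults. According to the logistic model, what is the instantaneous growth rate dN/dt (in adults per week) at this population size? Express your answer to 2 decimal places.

27.10 adults per week

dN/dt = rN(1 − N/K) = 0.16 × 245 × (1 − 245/794).
1 − 245/794 = 0.69144; dN/dt = 0.16 × 245 × 0.69144 = 27.104.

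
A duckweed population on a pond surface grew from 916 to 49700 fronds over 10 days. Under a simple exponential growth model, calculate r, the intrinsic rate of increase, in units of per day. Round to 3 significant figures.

From N(t) = N₀·e^(rt): e^(r·10) = 49700/916 = 54.258.
r·10 = ln(54.258) = 3.9937, so r = 3.9937/10 = 0.39937.

0.399 per day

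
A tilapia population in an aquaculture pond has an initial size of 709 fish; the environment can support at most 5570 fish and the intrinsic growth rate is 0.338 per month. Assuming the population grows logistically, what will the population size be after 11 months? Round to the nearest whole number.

A = (K − N₀)/N₀ = (5570 − 709)/709 = 6.8561.
N(t) = K/(1 + A·e^(−rt)) = 5570/(1 + 6.8561×e^(−0.338×11)).
e^(−3.718) = 0.024282; denominator = 1 + 6.8561×0.024282 = 1.1665.
N = 5570/1.1665 = 4775.03.

4775 fish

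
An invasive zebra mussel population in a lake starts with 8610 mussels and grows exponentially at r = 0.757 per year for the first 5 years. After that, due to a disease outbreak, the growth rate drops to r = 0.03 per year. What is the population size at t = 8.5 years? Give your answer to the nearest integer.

421123 mussels

Phase 1: N(5) = 8610·e^(0.757×5) = 8610·e^3.785 = 379147.
Phase 2 runs for 8.5 − 5 = 3.5 years at r = 0.03.
N(8.5) = 379147·e^(0.03×3.5) = 379147·e^0.105 = 421123.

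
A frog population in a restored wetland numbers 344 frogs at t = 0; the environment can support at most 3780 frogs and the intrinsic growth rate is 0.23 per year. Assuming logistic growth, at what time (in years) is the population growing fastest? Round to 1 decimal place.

Logistic growth is fastest at N = K/2 = 1890.
A = (K − N₀)/N₀ = 9.9884. Set K/(1 + A·e^(−rt)) = K/2 → A·e^(−rt) = 1.
e^(−0.23t) = 1/9.9884 = 0.100116, so t = ln(9.9884)/0.23 = 2.3014/0.23 = 10.006.

10.0 years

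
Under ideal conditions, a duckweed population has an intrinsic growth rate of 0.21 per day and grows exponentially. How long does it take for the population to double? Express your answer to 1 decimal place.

3.3 days

Doubling time t_d = ln(2)/r = 0.6931/0.21 = 3.3007.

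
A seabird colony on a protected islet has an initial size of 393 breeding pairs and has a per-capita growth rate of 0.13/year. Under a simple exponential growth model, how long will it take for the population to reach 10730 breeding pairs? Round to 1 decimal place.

Set N₀·e^(rt) = 10730: e^(0.13·t) = 10730/393 = 27.303.
0.13·t = ln(27.303) = 3.307, so t = 3.307/0.13 = 25.438.

25.4 years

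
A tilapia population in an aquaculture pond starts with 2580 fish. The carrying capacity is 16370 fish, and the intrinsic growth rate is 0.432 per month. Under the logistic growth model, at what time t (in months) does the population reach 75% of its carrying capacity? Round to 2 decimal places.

A = (K − N₀)/N₀ = (16370 − 2580)/2580 = 5.345.
Solve 16370/(1 + 5.345·e^(−0.432t)) = 12277.5: 1 + 5.345·e^(−0.432t) = 1.3333, so e^(−0.432t) = 0.062364.
−0.432·t = ln(0.062364) = -2.7748, so t = 2.7748/0.432 = 6.4231.

6.42 months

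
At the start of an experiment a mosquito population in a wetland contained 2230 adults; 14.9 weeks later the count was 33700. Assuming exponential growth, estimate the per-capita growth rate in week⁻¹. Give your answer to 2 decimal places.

From N(t) = N₀·e^(rt): e^(r·14.9) = 33700/2230 = 15.112.
r·14.9 = ln(15.112) = 2.7155, so r = 2.7155/14.9 = 0.18225.

0.18 per week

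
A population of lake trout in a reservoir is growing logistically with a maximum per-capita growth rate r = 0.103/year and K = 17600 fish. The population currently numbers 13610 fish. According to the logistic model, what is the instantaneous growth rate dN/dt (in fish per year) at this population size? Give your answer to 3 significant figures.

dN/dt = rN(1 − N/K) = 0.103 × 13610 × (1 − 13610/17600).
1 − 13610/17600 = 0.2267; dN/dt = 0.103 × 13610 × 0.2267 = 317.8.

318 fish per year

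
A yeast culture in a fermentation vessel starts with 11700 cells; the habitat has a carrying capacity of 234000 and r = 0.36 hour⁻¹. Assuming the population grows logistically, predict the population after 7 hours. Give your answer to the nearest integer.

92536 cells

A = (K − N₀)/N₀ = (234000 − 11700)/11700 = 19.
N(t) = K/(1 + A·e^(−rt)) = 234000/(1 + 19×e^(−0.36×7)).
e^(−2.52) = 0.08046; denominator = 1 + 19×0.08046 = 2.5287.
N = 234000/2.5287 = 92536.5.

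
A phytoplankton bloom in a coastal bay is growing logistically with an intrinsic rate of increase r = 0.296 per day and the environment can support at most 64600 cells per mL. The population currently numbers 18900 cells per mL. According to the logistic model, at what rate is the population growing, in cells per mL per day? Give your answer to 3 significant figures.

3960 cells per mL per day

dN/dt = rN(1 − N/K) = 0.296 × 18900 × (1 − 18900/64600).
1 − 18900/64600 = 0.70743; dN/dt = 0.296 × 18900 × 0.70743 = 3957.6.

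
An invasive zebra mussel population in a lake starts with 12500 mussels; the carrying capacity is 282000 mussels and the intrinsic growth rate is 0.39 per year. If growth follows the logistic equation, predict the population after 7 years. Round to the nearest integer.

117201 mussels

A = (K − N₀)/N₀ = (282000 − 12500)/12500 = 21.56.
N(t) = K/(1 + A·e^(−rt)) = 282000/(1 + 21.56×e^(−0.39×7)).
e^(−2.73) = 0.065219; denominator = 1 + 21.56×0.065219 = 2.4061.
N = 282000/2.4061 = 117201.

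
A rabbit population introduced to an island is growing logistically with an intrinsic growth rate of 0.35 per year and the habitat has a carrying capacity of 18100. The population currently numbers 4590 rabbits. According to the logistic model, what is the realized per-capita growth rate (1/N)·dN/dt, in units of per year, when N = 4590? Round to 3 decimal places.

0.261 per year

(1/N)·dN/dt = r(1 − N/K) = 0.35 × (1 − 4590/18100).
= 0.35 × 0.74641 = 0.26124.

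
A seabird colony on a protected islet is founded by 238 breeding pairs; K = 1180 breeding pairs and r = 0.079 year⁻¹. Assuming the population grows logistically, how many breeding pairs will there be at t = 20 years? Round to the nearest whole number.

650 breeding pairs

A = (K − N₀)/N₀ = (1180 − 238)/238 = 3.958.
N(t) = K/(1 + A·e^(−rt)) = 1180/(1 + 3.958×e^(−0.079×20)).
e^(−1.58) = 0.20598; denominator = 1 + 3.958×0.20598 = 1.8152.
N = 1180/1.8152 = 650.05.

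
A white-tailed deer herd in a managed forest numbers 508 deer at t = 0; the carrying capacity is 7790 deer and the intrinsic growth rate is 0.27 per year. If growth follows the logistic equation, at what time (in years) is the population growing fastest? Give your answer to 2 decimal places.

Logistic growth is fastest at N = K/2 = 3895.
A = (K − N₀)/N₀ = 14.335. Set K/(1 + A·e^(−rt)) = K/2 → A·e^(−rt) = 1.
e^(−0.27t) = 1/14.335 = 0.0697611, so t = ln(14.335)/0.27 = 2.6627/0.27 = 9.8618.

9.86 years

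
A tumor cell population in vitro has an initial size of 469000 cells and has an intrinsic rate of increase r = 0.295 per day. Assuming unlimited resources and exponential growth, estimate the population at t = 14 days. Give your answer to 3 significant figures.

N(t) = N₀·e^(rt) = 469000 × e^(0.295×14) = 469000 × e^4.13.
e^4.13 ≈ 62.178, so N ≈ 469000 × 62.178 = 2.916145×10^7.

29200000 cells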